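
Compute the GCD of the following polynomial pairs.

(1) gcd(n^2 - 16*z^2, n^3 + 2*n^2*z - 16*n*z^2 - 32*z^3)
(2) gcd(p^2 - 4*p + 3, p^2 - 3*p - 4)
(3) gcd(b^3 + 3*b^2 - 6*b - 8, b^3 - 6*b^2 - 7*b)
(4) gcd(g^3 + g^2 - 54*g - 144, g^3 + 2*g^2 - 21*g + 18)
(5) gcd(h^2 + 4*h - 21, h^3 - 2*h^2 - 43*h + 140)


(1) = gcd((n - 4*z)*(n + 4*z), (n - 4*z)*(n + 2*z)*(n + 4*z)) = -n^2 + 16*z^2
(2) = gcd((p - 3)*(p - 1), (p - 4)*(p + 1)) = 1
(3) = gcd((b - 2)*(b + 1)*(b + 4), b*(b - 7)*(b + 1)) = b + 1
(4) = gcd((g - 8)*(g + 3)*(g + 6), (g - 3)*(g - 1)*(g + 6)) = g + 6
(5) = gcd((h - 3)*(h + 7), (h - 5)*(h - 4)*(h + 7)) = h + 7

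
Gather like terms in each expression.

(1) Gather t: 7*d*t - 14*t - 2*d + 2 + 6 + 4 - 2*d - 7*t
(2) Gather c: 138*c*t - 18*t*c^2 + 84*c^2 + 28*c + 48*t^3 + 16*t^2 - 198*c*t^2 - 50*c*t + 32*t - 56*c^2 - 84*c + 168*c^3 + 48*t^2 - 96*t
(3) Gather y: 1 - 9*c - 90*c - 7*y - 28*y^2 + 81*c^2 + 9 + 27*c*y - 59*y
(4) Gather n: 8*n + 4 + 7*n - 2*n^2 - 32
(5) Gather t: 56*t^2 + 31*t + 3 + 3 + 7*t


(1) = -4*d + t*(7*d - 21) + 12
(2) = 168*c^3 + c^2*(28 - 18*t) + c*(-198*t^2 + 88*t - 56) + 48*t^3 + 64*t^2 - 64*t
(3) = 81*c^2 - 99*c - 28*y^2 + y*(27*c - 66) + 10
(4) = -2*n^2 + 15*n - 28
(5) = 56*t^2 + 38*t + 6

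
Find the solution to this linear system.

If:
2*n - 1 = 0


Then:
n = 1/2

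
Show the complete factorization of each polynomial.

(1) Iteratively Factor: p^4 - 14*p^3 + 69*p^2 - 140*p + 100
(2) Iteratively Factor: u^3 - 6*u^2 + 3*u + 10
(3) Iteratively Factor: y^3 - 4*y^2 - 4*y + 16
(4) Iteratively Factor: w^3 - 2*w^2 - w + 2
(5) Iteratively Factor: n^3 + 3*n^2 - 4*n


(1) = (p - 2)*(p^3 - 12*p^2 + 45*p - 50) = (p - 5)*(p - 2)*(p^2 - 7*p + 10) = (p - 5)^2*(p - 2)*(p - 2)
(2) = (u + 1)*(u^2 - 7*u + 10) = (u - 2)*(u + 1)*(u - 5)
(3) = (y + 2)*(y^2 - 6*y + 8) = (y - 2)*(y + 2)*(y - 4)
(4) = (w + 1)*(w^2 - 3*w + 2) = (w - 1)*(w + 1)*(w - 2)
(5) = (n - 1)*(n^2 + 4*n) = n*(n - 1)*(n + 4)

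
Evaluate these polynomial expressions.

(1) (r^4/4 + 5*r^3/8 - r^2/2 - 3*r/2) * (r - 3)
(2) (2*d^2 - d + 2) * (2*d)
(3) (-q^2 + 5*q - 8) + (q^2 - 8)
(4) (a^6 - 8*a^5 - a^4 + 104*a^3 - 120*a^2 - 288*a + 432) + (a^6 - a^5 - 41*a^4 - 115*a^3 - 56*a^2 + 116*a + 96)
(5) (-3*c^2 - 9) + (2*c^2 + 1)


(1) = r^5/4 - r^4/8 - 19*r^3/8 + 9*r/2
(2) = 4*d^3 - 2*d^2 + 4*d
(3) = 5*q - 16
(4) = 2*a^6 - 9*a^5 - 42*a^4 - 11*a^3 - 176*a^2 - 172*a + 528
(5) = -c^2 - 8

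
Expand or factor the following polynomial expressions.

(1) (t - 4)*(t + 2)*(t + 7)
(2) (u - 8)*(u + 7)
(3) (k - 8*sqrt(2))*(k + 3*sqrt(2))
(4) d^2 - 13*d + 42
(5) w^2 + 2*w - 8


(1) = t^3 + 5*t^2 - 22*t - 56
(2) = u^2 - u - 56
(3) = k^2 - 5*sqrt(2)*k - 48
(4) = (d - 7)*(d - 6)
(5) = (w - 2)*(w + 4)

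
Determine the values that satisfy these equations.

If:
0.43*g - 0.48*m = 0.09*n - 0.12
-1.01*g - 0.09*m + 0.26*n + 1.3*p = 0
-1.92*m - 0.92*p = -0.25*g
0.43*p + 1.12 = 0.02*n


Then:
g = 11.52
m = 1.69
n = 47.36
p = -0.40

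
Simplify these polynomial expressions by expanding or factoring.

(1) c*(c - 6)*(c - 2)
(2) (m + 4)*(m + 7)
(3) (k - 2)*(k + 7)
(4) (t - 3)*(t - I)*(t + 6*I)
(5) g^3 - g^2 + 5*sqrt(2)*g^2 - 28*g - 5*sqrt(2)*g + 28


(1) = c^3 - 8*c^2 + 12*c
(2) = m^2 + 11*m + 28
(3) = k^2 + 5*k - 14
(4) = t^3 - 3*t^2 + 5*I*t^2 + 6*t - 15*I*t - 18
(5) = (g - 1)*(g - 2*sqrt(2))*(g + 7*sqrt(2))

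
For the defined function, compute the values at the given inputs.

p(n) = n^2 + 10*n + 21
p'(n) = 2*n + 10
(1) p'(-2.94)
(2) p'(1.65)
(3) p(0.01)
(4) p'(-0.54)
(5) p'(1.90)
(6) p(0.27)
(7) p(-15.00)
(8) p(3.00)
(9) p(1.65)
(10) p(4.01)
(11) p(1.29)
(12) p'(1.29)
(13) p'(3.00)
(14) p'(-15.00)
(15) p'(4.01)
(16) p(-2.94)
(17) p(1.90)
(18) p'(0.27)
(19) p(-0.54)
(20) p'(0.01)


(1) = 4.12
(2) = 13.30
(3) = 21.10
(4) = 8.92
(5) = 13.80
(6) = 23.77
(7) = 96.00
(8) = 60.00
(9) = 40.22
(10) = 77.18
(11) = 35.56
(12) = 12.58
(13) = 16.00
(14) = -20.00
(15) = 18.02
(16) = 0.24
(17) = 43.61
(18) = 10.54
(19) = 15.89
(20) = 10.02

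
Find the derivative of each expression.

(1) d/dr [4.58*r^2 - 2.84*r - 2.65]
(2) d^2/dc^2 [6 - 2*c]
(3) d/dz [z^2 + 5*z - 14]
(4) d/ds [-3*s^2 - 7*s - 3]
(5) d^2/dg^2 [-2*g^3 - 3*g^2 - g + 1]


(1) = 9.16*r - 2.84
(2) = 0
(3) = 2*z + 5
(4) = -6*s - 7
(5) = -12*g - 6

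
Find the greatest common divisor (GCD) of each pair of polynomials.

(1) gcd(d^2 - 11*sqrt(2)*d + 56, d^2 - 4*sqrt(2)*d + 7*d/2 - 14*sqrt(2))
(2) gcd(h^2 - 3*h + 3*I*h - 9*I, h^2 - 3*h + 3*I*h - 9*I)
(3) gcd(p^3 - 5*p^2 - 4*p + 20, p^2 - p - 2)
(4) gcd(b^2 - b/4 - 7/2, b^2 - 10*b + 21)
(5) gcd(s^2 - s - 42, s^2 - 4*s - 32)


(1) = d - 4*sqrt(2)
(2) = h^2 + h*(-3 + 3*I) - 9*I
(3) = gcd((p - 5)*(p - 2)*(p + 2), (p - 2)*(p + 1)) = p - 2
(4) = 1
(5) = 1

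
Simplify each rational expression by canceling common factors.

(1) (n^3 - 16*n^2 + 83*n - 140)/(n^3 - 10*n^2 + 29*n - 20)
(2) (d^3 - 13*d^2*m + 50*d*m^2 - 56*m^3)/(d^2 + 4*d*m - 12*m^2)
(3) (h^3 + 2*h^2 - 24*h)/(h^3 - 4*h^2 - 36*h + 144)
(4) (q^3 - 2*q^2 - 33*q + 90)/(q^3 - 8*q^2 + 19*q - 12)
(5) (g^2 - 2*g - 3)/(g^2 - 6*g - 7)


(1) = (n - 7)/(n - 1)
(2) = (d^2 - 11*d*m + 28*m^2)/(d + 6*m)
(3) = h/(h - 6)
(4) = (q^2 + q - 30)/(q^2 - 5*q + 4)
(5) = (g - 3)/(g - 7)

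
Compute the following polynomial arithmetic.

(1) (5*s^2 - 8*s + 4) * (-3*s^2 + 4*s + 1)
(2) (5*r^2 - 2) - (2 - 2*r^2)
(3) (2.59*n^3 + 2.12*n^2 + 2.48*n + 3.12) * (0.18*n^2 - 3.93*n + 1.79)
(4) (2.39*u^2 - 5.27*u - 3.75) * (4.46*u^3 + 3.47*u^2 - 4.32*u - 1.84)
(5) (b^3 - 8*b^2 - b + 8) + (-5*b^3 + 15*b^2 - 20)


(1) = -15*s^4 + 44*s^3 - 39*s^2 + 8*s + 4
(2) = 7*r^2 - 4
(3) = 0.4662*n^5 - 9.7971*n^4 - 3.2491*n^3 - 5.39*n^2 - 7.8224*n + 5.5848
(4) = 10.6594*u^5 - 15.2109*u^4 - 45.3367*u^3 + 5.3563*u^2 + 25.8968*u + 6.9
(5) = -4*b^3 + 7*b^2 - b - 12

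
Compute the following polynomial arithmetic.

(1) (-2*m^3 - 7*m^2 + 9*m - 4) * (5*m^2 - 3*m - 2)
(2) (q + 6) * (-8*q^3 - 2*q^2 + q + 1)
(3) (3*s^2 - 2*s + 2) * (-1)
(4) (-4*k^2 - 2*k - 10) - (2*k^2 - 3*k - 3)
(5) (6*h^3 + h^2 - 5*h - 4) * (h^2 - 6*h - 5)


(1) = -10*m^5 - 29*m^4 + 70*m^3 - 33*m^2 - 6*m + 8
(2) = -8*q^4 - 50*q^3 - 11*q^2 + 7*q + 6
(3) = -3*s^2 + 2*s - 2
(4) = -6*k^2 + k - 7
(5) = 6*h^5 - 35*h^4 - 41*h^3 + 21*h^2 + 49*h + 20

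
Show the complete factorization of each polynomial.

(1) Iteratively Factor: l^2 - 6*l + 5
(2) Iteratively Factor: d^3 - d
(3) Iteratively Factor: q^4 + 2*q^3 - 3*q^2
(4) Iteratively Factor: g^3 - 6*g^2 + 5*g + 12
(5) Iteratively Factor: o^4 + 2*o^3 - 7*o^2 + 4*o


(1) = (l - 1)*(l - 5)
(2) = (d - 1)*(d^2 + d) = d*(d - 1)*(d + 1)
(3) = (q + 3)*(q^3 - q^2) = (q - 1)*(q + 3)*(q^2) = q*(q - 1)*(q + 3)*(q)
(4) = (g - 4)*(g^2 - 2*g - 3) = (g - 4)*(g + 1)*(g - 3)
(5) = (o + 4)*(o^3 - 2*o^2 + o) = (o - 1)*(o + 4)*(o^2 - o) = (o - 1)^2*(o + 4)*(o)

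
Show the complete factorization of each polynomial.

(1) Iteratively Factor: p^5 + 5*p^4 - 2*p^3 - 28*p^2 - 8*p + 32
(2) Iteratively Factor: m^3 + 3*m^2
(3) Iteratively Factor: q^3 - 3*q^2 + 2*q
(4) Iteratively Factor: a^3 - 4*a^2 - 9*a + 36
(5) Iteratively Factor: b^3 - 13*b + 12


(1) = (p - 1)*(p^4 + 6*p^3 + 4*p^2 - 24*p - 32) = (p - 2)*(p - 1)*(p^3 + 8*p^2 + 20*p + 16) = (p - 2)*(p - 1)*(p + 2)*(p^2 + 6*p + 8) = (p - 2)*(p - 1)*(p + 2)*(p + 4)*(p + 2)
(2) = (m)*(m^2 + 3*m) = m*(m + 3)*(m)
(3) = (q - 1)*(q^2 - 2*q) = q*(q - 1)*(q - 2)
(4) = (a - 3)*(a^2 - a - 12) = (a - 3)*(a + 3)*(a - 4)
(5) = (b + 4)*(b^2 - 4*b + 3) = (b - 1)*(b + 4)*(b - 3)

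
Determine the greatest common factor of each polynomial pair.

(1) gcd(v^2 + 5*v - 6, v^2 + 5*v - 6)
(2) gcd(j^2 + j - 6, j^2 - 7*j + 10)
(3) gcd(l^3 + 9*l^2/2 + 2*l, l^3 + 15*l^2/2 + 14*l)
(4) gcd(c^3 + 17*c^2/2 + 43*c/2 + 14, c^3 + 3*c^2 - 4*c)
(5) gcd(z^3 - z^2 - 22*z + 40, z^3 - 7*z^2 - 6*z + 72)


(1) = v^2 + 5*v - 6
(2) = gcd((j - 2)*(j + 3), (j - 5)*(j - 2)) = j - 2
(3) = l^2 + 4*l
(4) = c + 4
(5) = z - 4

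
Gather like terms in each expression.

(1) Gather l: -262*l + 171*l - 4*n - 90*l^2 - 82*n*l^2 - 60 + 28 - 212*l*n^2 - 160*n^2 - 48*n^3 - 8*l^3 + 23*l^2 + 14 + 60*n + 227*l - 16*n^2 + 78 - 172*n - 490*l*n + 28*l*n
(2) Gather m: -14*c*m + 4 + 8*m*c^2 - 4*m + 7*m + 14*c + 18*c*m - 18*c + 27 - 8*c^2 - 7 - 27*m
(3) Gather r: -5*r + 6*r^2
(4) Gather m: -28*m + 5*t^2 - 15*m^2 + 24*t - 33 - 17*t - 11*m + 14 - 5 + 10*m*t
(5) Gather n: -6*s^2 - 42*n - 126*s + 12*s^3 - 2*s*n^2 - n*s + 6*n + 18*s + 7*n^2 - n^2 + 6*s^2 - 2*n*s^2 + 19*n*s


(1) = -8*l^3 + l^2*(-82*n - 67) + l*(-212*n^2 - 462*n + 136) - 48*n^3 - 176*n^2 - 116*n + 60
(2) = -8*c^2 - 4*c + m*(8*c^2 + 4*c - 24) + 24
(3) = 6*r^2 - 5*r
(4) = -15*m^2 + m*(10*t - 39) + 5*t^2 + 7*t - 24
(5) = n^2*(6 - 2*s) + n*(-2*s^2 + 18*s - 36) + 12*s^3 - 108*s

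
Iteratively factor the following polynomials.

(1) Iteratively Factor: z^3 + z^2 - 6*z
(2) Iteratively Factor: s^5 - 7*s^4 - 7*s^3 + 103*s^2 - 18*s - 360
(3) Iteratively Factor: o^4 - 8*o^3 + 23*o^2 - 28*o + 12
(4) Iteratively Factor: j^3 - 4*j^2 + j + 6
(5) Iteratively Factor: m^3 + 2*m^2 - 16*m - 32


(1) = (z)*(z^2 + z - 6) = z*(z - 2)*(z + 3)
(2) = (s - 3)*(s^4 - 4*s^3 - 19*s^2 + 46*s + 120) = (s - 3)*(s + 3)*(s^3 - 7*s^2 + 2*s + 40) = (s - 4)*(s - 3)*(s + 3)*(s^2 - 3*s - 10) = (s - 4)*(s - 3)*(s + 2)*(s + 3)*(s - 5)
(3) = (o - 3)*(o^3 - 5*o^2 + 8*o - 4) = (o - 3)*(o - 2)*(o^2 - 3*o + 2) = (o - 3)*(o - 2)*(o - 1)*(o - 2)
(4) = (j - 3)*(j^2 - j - 2) = (j - 3)*(j - 2)*(j + 1)
(5) = (m + 2)*(m^2 - 16) = (m + 2)*(m + 4)*(m - 4)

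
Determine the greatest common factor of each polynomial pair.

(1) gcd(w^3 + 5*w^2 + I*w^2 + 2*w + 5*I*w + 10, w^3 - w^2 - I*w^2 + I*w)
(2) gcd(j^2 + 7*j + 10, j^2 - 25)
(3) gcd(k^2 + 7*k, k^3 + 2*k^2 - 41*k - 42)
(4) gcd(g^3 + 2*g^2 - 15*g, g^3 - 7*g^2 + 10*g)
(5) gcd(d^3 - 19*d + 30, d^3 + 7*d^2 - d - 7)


(1) = w - I
(2) = j + 5
(3) = gcd(k*(k + 7), (k - 6)*(k + 1)*(k + 7)) = k + 7
(4) = g
(5) = gcd((d - 3)*(d - 2)*(d + 5), (d - 1)*(d + 1)*(d + 7)) = 1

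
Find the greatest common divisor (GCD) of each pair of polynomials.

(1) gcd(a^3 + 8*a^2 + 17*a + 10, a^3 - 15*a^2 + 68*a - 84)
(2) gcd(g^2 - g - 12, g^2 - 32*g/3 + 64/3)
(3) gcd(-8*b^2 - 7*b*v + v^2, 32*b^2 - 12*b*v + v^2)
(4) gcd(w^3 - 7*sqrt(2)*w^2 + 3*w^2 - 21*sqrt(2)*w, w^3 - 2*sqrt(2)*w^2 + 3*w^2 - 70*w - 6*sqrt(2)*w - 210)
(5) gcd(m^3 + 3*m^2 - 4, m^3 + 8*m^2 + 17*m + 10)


(1) = gcd((a + 1)*(a + 2)*(a + 5), (a - 7)*(a - 6)*(a - 2)) = 1
(2) = gcd((g - 4)*(g + 3), (g - 8)*(g - 8/3)) = 1
(3) = -8*b + v
(4) = w^2 + w*(3 - 7*sqrt(2)) - 21*sqrt(2)
(5) = gcd((m - 1)*(m + 2)^2, (m + 1)*(m + 2)*(m + 5)) = m + 2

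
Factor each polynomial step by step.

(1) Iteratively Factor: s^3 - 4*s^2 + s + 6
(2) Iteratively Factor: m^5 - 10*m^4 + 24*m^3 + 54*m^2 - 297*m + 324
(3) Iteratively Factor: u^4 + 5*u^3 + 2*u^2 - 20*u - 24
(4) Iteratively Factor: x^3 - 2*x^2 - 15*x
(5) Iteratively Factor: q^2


(1) = (s + 1)*(s^2 - 5*s + 6) = (s - 3)*(s + 1)*(s - 2)
(2) = (m - 3)*(m^4 - 7*m^3 + 3*m^2 + 63*m - 108) = (m - 3)^2*(m^3 - 4*m^2 - 9*m + 36) = (m - 3)^2*(m + 3)*(m^2 - 7*m + 12) = (m - 4)*(m - 3)^2*(m + 3)*(m - 3)
(3) = (u + 3)*(u^3 + 2*u^2 - 4*u - 8) = (u + 2)*(u + 3)*(u^2 - 4) = (u - 2)*(u + 2)*(u + 3)*(u + 2)
(4) = (x + 3)*(x^2 - 5*x) = (x - 5)*(x + 3)*(x)
(5) = (q)*(q)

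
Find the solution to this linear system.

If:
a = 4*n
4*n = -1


Then:
a = -1
n = -1/4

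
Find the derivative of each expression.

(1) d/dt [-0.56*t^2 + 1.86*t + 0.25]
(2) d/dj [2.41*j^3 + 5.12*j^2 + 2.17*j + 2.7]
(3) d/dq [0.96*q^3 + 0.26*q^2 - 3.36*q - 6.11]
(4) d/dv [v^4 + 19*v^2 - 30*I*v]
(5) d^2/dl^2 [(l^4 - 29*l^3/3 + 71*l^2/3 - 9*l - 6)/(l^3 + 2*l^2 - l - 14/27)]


(1) = 1.86 - 1.12*t
(2) = 7.23*j^2 + 10.24*j + 2.17
(3) = 2.88*q^2 + 0.52*q - 3.36
(4) = 4*v^3 + 38*v - 30*I
(5) = 288*(243*l^3 - 549*l^2 + 219*l - 163)/(729*l^6 + 3645*l^5 + 2673*l^4 - 7965*l^3 - 4158*l^2 + 8820*l - 2744)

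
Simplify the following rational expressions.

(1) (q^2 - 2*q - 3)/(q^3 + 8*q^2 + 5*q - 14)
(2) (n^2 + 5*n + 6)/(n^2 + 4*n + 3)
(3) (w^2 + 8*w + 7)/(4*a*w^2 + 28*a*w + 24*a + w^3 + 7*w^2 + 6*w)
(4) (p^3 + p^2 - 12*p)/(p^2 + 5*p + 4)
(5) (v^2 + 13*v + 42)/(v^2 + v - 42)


(1) = (q^2 - 2*q - 3)/(q^3 + 8*q^2 + 5*q - 14)
(2) = (n + 2)/(n + 1)
(3) = (w + 7)/(4*a*w + 24*a + w^2 + 6*w)
(4) = (p^2 - 3*p)/(p + 1)
(5) = (v + 6)/(v - 6)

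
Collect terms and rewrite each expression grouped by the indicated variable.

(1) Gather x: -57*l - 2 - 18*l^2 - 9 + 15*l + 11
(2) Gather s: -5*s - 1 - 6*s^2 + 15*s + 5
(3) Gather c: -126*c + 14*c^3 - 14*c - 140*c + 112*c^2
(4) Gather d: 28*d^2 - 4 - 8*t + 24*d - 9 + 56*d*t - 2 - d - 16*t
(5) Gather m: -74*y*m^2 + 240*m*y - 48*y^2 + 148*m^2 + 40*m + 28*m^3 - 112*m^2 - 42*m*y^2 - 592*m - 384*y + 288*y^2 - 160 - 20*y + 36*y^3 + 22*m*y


(1) = -18*l^2 - 42*l
(2) = -6*s^2 + 10*s + 4
(3) = 14*c^3 + 112*c^2 - 280*c
(4) = 28*d^2 + d*(56*t + 23) - 24*t - 15
(5) = 28*m^3 + m^2*(36 - 74*y) + m*(-42*y^2 + 262*y - 552) + 36*y^3 + 240*y^2 - 404*y - 160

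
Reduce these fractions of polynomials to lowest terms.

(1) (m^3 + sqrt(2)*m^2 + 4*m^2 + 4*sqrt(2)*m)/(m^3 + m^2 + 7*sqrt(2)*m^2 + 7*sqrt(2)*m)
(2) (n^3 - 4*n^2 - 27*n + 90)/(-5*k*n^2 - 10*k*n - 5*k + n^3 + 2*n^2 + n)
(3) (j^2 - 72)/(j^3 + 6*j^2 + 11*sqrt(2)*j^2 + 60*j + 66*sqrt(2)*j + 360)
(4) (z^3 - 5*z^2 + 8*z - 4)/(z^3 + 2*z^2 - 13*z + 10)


(1) = (m^2 + m*(sqrt(2) + 4) + 4*sqrt(2))/(m^2 + m*(1 + 7*sqrt(2)) + 7*sqrt(2))
(2) = (-n^3 + 4*n^2 + 27*n - 90)/(5*k*n^2 + 10*k*n + 5*k - n^3 - 2*n^2 - n)
(3) = (j - 6*sqrt(2))/(j^2 + j*(6 + 5*sqrt(2)) + 30*sqrt(2))
(4) = (z - 2)/(z + 5)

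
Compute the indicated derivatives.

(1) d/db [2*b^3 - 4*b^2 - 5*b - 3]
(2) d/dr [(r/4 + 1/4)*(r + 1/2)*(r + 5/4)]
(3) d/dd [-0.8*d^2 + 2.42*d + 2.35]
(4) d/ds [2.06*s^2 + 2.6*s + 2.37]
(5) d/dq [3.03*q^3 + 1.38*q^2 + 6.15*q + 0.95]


(1) = 6*b^2 - 8*b - 5
(2) = 3*r^2/4 + 11*r/8 + 19/32
(3) = 2.42 - 1.6*d
(4) = 4.12*s + 2.6
(5) = 9.09*q^2 + 2.76*q + 6.15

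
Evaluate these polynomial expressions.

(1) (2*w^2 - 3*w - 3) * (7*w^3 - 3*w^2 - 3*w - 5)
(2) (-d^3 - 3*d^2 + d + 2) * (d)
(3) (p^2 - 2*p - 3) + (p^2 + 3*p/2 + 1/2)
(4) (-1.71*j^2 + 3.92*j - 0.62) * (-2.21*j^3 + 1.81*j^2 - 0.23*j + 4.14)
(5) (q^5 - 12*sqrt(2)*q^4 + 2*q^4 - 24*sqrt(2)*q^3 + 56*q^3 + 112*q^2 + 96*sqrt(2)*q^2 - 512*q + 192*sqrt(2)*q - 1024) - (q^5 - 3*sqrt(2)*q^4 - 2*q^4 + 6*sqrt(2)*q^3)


(1) = 14*w^5 - 27*w^4 - 18*w^3 + 8*w^2 + 24*w + 15
(2) = -d^4 - 3*d^3 + d^2 + 2*d
(3) = 2*p^2 - p/2 - 5/2
(4) = 3.7791*j^5 - 11.7583*j^4 + 8.8587*j^3 - 9.1032*j^2 + 16.3714*j - 2.5668
(5) = -9*sqrt(2)*q^4 + 4*q^4 - 30*sqrt(2)*q^3 + 56*q^3 + 112*q^2 + 96*sqrt(2)*q^2 - 512*q + 192*sqrt(2)*q - 1024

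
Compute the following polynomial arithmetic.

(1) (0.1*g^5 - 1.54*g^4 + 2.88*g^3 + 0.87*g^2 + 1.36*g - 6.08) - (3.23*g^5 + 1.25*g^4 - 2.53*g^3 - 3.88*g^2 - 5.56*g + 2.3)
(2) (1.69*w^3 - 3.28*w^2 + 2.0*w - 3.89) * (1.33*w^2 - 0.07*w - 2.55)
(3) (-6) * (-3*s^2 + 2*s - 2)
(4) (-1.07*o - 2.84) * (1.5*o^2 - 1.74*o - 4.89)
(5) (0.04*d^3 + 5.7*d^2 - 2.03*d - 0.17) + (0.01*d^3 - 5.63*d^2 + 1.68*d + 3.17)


(1) = -3.13*g^5 - 2.79*g^4 + 5.41*g^3 + 4.75*g^2 + 6.92*g - 8.38
(2) = 2.2477*w^5 - 4.4807*w^4 - 1.4199*w^3 + 3.0503*w^2 - 4.8277*w + 9.9195
(3) = 18*s^2 - 12*s + 12
(4) = -1.605*o^3 - 2.3982*o^2 + 10.1739*o + 13.8876
(5) = 0.05*d^3 + 0.07*d^2 - 0.35*d + 3.0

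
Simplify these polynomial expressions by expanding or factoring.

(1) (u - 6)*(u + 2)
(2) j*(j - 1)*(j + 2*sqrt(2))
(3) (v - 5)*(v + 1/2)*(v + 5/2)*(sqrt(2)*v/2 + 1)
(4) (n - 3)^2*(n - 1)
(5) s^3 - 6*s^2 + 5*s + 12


(1) = u^2 - 4*u - 12
(2) = j^3 - j^2 + 2*sqrt(2)*j^2 - 2*sqrt(2)*j
(3) = sqrt(2)*v^4/2 - sqrt(2)*v^3 + v^3 - 55*sqrt(2)*v^2/8 - 2*v^2 - 55*v/4 - 25*sqrt(2)*v/8 - 25/4
(4) = n^3 - 7*n^2 + 15*n - 9
(5) = (s - 4)*(s - 3)*(s + 1)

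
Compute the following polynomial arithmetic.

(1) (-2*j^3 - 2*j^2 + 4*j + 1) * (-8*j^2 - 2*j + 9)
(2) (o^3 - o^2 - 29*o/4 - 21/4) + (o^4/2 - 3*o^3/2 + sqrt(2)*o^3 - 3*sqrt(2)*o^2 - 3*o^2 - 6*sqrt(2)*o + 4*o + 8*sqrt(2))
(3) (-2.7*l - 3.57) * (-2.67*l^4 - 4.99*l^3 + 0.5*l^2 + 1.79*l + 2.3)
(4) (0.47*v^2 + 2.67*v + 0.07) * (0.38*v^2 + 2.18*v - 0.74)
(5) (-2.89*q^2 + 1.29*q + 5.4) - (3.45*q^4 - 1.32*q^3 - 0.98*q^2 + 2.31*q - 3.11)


(1) = 16*j^5 + 20*j^4 - 46*j^3 - 34*j^2 + 34*j + 9
(2) = o^4/2 - o^3/2 + sqrt(2)*o^3 - 3*sqrt(2)*o^2 - 4*o^2 - 6*sqrt(2)*o - 13*o/4 - 21/4 + 8*sqrt(2)
(3) = 7.209*l^5 + 23.0049*l^4 + 16.4643*l^3 - 6.618*l^2 - 12.6003*l - 8.211
(4) = 0.1786*v^4 + 2.0392*v^3 + 5.4994*v^2 - 1.8232*v - 0.0518
(5) = -3.45*q^4 + 1.32*q^3 - 1.91*q^2 - 1.02*q + 8.51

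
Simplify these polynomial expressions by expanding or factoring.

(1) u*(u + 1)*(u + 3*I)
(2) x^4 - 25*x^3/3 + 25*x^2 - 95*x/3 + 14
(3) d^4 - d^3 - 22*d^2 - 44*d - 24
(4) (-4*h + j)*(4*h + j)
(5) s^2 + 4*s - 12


(1) = u^3 + u^2 + 3*I*u^2 + 3*I*u
(2) = (x - 3)*(x - 7/3)*(x - 2)*(x - 1)
(3) = (d - 6)*(d + 1)*(d + 2)^2
(4) = -16*h^2 + j^2
(5) = (s - 2)*(s + 6)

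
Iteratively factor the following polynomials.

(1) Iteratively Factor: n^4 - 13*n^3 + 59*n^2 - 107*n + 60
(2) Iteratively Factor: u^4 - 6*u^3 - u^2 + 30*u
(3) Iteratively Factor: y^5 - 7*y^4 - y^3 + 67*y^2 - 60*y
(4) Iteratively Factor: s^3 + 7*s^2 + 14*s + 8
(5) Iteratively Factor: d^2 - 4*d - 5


(1) = (n - 3)*(n^3 - 10*n^2 + 29*n - 20) = (n - 4)*(n - 3)*(n^2 - 6*n + 5) = (n - 4)*(n - 3)*(n - 1)*(n - 5)
(2) = (u - 5)*(u^3 - u^2 - 6*u) = (u - 5)*(u - 3)*(u^2 + 2*u) = u*(u - 5)*(u - 3)*(u + 2)
(3) = (y - 1)*(y^4 - 6*y^3 - 7*y^2 + 60*y) = y*(y - 1)*(y^3 - 6*y^2 - 7*y + 60) = y*(y - 4)*(y - 1)*(y^2 - 2*y - 15) = y*(y - 4)*(y - 1)*(y + 3)*(y - 5)
(4) = (s + 1)*(s^2 + 6*s + 8) = (s + 1)*(s + 2)*(s + 4)
(5) = (d + 1)*(d - 5)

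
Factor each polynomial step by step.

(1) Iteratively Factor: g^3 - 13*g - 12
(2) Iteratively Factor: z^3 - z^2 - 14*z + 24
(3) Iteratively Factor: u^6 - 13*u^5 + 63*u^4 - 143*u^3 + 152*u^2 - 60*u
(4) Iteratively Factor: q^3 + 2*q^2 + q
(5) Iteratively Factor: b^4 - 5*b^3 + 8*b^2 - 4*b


(1) = (g - 4)*(g^2 + 4*g + 3) = (g - 4)*(g + 1)*(g + 3)
(2) = (z + 4)*(z^2 - 5*z + 6) = (z - 2)*(z + 4)*(z - 3)
(3) = (u - 3)*(u^5 - 10*u^4 + 33*u^3 - 44*u^2 + 20*u) = (u - 3)*(u - 2)*(u^4 - 8*u^3 + 17*u^2 - 10*u) = u*(u - 3)*(u - 2)*(u^3 - 8*u^2 + 17*u - 10) = u*(u - 3)*(u - 2)*(u - 1)*(u^2 - 7*u + 10) = u*(u - 3)*(u - 2)^2*(u - 1)*(u - 5)
(4) = (q + 1)*(q^2 + q) = (q + 1)^2*(q)
(5) = (b - 1)*(b^3 - 4*b^2 + 4*b) = (b - 2)*(b - 1)*(b^2 - 2*b) = b*(b - 2)*(b - 1)*(b - 2)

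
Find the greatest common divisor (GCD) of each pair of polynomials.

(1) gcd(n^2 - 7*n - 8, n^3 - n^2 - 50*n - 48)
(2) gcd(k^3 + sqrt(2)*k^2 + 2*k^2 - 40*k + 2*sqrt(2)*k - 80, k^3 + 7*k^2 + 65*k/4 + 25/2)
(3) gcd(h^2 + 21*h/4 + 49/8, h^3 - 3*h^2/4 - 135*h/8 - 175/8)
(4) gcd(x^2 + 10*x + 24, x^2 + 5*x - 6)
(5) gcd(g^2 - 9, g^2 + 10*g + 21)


(1) = n^2 - 7*n - 8
(2) = k + 2
(3) = gcd((h + 7/4)*(h + 7/2), (h - 5)*(h + 7/4)*(h + 5/2)) = h + 7/4
(4) = gcd((x + 4)*(x + 6), (x - 1)*(x + 6)) = x + 6
(5) = g + 3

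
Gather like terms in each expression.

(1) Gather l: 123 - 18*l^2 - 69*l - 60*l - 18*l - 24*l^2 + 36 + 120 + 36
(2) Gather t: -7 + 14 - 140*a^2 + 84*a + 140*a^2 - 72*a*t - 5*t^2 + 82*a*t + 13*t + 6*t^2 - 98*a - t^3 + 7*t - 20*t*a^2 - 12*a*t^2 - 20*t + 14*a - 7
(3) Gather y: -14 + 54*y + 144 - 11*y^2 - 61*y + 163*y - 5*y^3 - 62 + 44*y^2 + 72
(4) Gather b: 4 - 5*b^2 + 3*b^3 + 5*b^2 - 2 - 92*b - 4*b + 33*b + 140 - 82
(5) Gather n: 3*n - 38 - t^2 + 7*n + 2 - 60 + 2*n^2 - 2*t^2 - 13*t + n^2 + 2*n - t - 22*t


(1) = -42*l^2 - 147*l + 315
(2) = -t^3 + t^2*(1 - 12*a) + t*(-20*a^2 + 10*a)
(3) = -5*y^3 + 33*y^2 + 156*y + 140
(4) = 3*b^3 - 63*b + 60
(5) = 3*n^2 + 12*n - 3*t^2 - 36*t - 96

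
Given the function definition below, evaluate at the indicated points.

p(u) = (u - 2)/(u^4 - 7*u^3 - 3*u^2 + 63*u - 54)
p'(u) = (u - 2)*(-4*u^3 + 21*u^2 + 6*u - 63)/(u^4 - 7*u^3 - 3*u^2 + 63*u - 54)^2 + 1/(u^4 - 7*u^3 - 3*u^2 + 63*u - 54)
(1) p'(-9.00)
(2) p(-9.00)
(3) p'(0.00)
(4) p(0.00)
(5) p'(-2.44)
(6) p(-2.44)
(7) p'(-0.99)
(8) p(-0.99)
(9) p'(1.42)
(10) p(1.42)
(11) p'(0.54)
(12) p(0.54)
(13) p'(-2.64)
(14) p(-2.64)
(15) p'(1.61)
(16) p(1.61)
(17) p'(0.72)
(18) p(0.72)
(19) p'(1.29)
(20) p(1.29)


(1) = -0.00
(2) = -0.00
(3) = 0.02
(4) = 0.04
(5) = -0.07
(6) = 0.05
(7) = 0.00
(8) = 0.03
(9) = 0.15
(10) = -0.04
(11) = 0.12
(12) = 0.07
(13) = -0.18
(14) = 0.07
(15) = 0.08
(16) = -0.02
(17) = 0.32
(18) = 0.10
(19) = 0.30
(20) = -0.07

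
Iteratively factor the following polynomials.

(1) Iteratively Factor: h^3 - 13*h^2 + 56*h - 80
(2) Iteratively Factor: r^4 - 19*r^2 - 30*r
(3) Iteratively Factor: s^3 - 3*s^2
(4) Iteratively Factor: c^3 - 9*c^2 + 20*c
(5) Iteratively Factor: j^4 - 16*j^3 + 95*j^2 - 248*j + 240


(1) = (h - 4)*(h^2 - 9*h + 20) = (h - 5)*(h - 4)*(h - 4)
(2) = (r + 3)*(r^3 - 3*r^2 - 10*r) = r*(r + 3)*(r^2 - 3*r - 10) = r*(r - 5)*(r + 3)*(r + 2)
(3) = (s)*(s^2 - 3*s) = s*(s - 3)*(s)
(4) = (c - 5)*(c^2 - 4*c) = (c - 5)*(c - 4)*(c)
(5) = (j - 4)*(j^3 - 12*j^2 + 47*j - 60) = (j - 4)*(j - 3)*(j^2 - 9*j + 20) = (j - 4)^2*(j - 3)*(j - 5)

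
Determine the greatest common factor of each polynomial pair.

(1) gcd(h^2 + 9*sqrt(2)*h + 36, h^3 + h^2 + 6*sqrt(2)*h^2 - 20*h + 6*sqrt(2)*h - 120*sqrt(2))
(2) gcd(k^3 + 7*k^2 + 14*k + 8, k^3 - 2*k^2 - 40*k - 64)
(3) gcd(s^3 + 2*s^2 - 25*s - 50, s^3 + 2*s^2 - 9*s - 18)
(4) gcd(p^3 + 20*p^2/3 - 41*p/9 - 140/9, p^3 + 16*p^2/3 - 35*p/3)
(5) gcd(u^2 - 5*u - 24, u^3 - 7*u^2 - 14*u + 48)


(1) = h + 6*sqrt(2)
(2) = gcd((k + 1)*(k + 2)*(k + 4), (k - 8)*(k + 2)*(k + 4)) = k^2 + 6*k + 8
(3) = gcd((s - 5)*(s + 2)*(s + 5), (s - 3)*(s + 2)*(s + 3)) = s + 2
(4) = p^2 + 16*p/3 - 35/3
(5) = u^2 - 5*u - 24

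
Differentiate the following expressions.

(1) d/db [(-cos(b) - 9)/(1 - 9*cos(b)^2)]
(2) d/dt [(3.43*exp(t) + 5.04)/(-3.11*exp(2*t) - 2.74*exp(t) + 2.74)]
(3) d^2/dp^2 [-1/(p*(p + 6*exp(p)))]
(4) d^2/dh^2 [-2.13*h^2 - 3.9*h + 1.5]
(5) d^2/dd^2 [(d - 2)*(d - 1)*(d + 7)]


(1) = (-9*sin(b)^2 + 162*cos(b) + 10)*sin(b)/(9*cos(b)^2 - 1)^2
(2) = (10.6673*exp(2*t) + 31.3488*exp(t) + 23.2078)*exp(t)/(9.6721*exp(4*t) + 17.0428*exp(3*t) - 9.5352*exp(2*t) - 15.0152*exp(t) + 7.5076)
(3) = 2*(3*p^2*(p + 6*exp(p))*exp(p) - p^2*(6*exp(p) + 1)^2 - p*(p + 6*exp(p))*(6*exp(p) + 1) - (p + 6*exp(p))^2)/(p^3*(p + 6*exp(p))^3)
(4) = -4.26000000000000
(5) = 6*d + 8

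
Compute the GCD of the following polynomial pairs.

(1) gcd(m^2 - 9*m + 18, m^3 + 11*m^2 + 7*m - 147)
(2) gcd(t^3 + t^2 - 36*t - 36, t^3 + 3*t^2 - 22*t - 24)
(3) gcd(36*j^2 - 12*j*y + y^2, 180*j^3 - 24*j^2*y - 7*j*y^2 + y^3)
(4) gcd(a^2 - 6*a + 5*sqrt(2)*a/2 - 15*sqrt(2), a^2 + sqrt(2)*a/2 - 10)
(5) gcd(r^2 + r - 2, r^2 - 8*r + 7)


(1) = m - 3
(2) = t^2 + 7*t + 6
(3) = gcd((-6*j + y)^2, (-6*j + y)^2*(5*j + y)) = 36*j^2 - 12*j*y + y^2
(4) = gcd((a - 6)*(a + 5*sqrt(2)/2), (a - 2*sqrt(2))*(a + 5*sqrt(2)/2)) = a + 5*sqrt(2)/2
(5) = r - 1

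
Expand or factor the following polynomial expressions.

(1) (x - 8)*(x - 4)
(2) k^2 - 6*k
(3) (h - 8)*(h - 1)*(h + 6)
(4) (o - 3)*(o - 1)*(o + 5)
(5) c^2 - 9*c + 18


(1) = x^2 - 12*x + 32
(2) = k*(k - 6)
(3) = h^3 - 3*h^2 - 46*h + 48
(4) = o^3 + o^2 - 17*o + 15
(5) = (c - 6)*(c - 3)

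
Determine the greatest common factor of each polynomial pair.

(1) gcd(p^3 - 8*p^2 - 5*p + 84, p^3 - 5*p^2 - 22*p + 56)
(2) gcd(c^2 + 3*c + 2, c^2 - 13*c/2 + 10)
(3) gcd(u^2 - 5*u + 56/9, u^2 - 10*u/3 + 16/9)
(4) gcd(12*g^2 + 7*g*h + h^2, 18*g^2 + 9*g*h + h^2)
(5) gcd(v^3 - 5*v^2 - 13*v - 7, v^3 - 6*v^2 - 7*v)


(1) = p - 7
(2) = gcd((c + 1)*(c + 2), (c - 4)*(c - 5/2)) = 1
(3) = gcd((u - 8/3)*(u - 7/3), (u - 8/3)*(u - 2/3)) = u - 8/3
(4) = gcd((3*g + h)*(4*g + h), (3*g + h)*(6*g + h)) = 3*g + h
(5) = v^2 - 6*v - 7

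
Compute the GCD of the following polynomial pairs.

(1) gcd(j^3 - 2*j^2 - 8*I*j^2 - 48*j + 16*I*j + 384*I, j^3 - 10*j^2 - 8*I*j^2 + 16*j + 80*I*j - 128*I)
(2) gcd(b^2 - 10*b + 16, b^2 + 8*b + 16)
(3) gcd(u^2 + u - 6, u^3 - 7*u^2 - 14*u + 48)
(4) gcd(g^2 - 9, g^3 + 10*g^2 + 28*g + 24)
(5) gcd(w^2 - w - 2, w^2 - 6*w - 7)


(1) = j^2 + j*(-8 - 8*I) + 64*I
(2) = 1
(3) = gcd((u - 2)*(u + 3), (u - 8)*(u - 2)*(u + 3)) = u^2 + u - 6
(4) = gcd((g - 3)*(g + 3), (g + 2)^2*(g + 6)) = 1
(5) = gcd((w - 2)*(w + 1), (w - 7)*(w + 1)) = w + 1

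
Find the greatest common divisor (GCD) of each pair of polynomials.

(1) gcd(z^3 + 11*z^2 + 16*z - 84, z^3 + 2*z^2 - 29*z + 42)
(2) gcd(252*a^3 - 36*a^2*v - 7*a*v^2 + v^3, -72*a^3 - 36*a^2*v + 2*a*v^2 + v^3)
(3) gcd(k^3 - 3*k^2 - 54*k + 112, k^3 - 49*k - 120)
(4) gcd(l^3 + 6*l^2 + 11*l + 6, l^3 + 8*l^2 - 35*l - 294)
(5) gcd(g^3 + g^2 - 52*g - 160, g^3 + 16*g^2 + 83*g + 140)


(1) = z^2 + 5*z - 14
(2) = -36*a^2 + v^2
(3) = gcd((k - 8)*(k - 2)*(k + 7), (k - 8)*(k + 3)*(k + 5)) = k - 8
(4) = gcd((l + 1)*(l + 2)*(l + 3), (l - 6)*(l + 7)^2) = 1
(5) = gcd((g - 8)*(g + 4)*(g + 5), (g + 4)*(g + 5)*(g + 7)) = g^2 + 9*g + 20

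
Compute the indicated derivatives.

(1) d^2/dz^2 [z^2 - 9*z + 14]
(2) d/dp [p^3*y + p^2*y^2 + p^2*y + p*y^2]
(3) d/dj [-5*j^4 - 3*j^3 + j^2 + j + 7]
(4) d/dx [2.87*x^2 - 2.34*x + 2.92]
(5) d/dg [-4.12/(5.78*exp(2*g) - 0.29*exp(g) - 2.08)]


(1) = 2
(2) = y*(3*p^2 + 2*p*y + 2*p + y)
(3) = -20*j^3 - 9*j^2 + 2*j + 1
(4) = 5.74*x - 2.34
(5) = (47.6272*exp(g) - 1.1948)*exp(g)/(-5.78*exp(2*g) + 0.29*exp(g) + 2.08)^2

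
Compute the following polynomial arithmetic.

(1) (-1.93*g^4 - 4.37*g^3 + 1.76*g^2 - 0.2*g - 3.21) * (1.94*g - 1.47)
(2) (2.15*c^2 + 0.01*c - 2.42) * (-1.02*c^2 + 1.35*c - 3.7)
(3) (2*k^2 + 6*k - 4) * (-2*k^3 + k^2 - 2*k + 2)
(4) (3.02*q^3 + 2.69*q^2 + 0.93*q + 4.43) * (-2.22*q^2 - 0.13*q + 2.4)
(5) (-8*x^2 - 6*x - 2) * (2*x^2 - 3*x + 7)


(1) = -3.7442*g^5 - 5.6407*g^4 + 9.8383*g^3 - 2.9752*g^2 - 5.9334*g + 4.7187
(2) = -2.193*c^4 + 2.8923*c^3 - 5.4731*c^2 - 3.304*c + 8.954
(3) = -4*k^5 - 10*k^4 + 10*k^3 - 12*k^2 + 20*k - 8
(4) = -6.7044*q^5 - 6.3644*q^4 + 4.8337*q^3 - 3.4995*q^2 + 1.6561*q + 10.632
(5) = -16*x^4 + 12*x^3 - 42*x^2 - 36*x - 14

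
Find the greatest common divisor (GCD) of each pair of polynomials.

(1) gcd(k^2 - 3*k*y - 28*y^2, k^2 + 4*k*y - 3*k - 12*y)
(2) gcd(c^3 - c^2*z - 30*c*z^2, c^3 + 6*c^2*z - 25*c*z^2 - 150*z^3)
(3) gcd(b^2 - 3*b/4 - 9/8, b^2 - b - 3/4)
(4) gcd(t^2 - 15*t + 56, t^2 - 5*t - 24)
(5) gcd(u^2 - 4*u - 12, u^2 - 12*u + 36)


(1) = k + 4*y
(2) = gcd(c*(c - 6*z)*(c + 5*z), (c - 5*z)*(c + 5*z)*(c + 6*z)) = c + 5*z
(3) = gcd((b - 3/2)*(b + 3/4), (b - 3/2)*(b + 1/2)) = b - 3/2
(4) = gcd((t - 8)*(t - 7), (t - 8)*(t + 3)) = t - 8
(5) = u - 6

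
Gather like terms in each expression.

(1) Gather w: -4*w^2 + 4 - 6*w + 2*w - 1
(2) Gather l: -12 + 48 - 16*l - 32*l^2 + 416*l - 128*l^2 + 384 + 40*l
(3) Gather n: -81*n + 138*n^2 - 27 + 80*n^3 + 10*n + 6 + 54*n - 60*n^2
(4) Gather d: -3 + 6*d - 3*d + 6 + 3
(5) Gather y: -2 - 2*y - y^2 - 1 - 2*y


(1) = -4*w^2 - 4*w + 3
(2) = -160*l^2 + 440*l + 420
(3) = 80*n^3 + 78*n^2 - 17*n - 21
(4) = 3*d + 6
(5) = -y^2 - 4*y - 3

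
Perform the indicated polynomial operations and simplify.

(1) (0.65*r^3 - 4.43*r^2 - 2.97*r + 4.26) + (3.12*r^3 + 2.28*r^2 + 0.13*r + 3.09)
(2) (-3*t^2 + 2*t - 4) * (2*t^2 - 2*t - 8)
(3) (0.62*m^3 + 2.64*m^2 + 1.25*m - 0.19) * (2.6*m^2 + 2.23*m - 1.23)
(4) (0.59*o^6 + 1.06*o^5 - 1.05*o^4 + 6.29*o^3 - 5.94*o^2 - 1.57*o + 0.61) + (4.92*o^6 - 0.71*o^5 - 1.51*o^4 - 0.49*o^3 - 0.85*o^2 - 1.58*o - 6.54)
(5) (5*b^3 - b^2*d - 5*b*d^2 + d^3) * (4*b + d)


(1) = 3.77*r^3 - 2.15*r^2 - 2.84*r + 7.35
(2) = -6*t^4 + 10*t^3 + 12*t^2 - 8*t + 32
(3) = 1.612*m^5 + 8.2466*m^4 + 8.3746*m^3 - 0.9537*m^2 - 1.9612*m + 0.2337
(4) = 5.51*o^6 + 0.35*o^5 - 2.56*o^4 + 5.8*o^3 - 6.79*o^2 - 3.15*o - 5.93
(5) = 20*b^4 + b^3*d - 21*b^2*d^2 - b*d^3 + d^4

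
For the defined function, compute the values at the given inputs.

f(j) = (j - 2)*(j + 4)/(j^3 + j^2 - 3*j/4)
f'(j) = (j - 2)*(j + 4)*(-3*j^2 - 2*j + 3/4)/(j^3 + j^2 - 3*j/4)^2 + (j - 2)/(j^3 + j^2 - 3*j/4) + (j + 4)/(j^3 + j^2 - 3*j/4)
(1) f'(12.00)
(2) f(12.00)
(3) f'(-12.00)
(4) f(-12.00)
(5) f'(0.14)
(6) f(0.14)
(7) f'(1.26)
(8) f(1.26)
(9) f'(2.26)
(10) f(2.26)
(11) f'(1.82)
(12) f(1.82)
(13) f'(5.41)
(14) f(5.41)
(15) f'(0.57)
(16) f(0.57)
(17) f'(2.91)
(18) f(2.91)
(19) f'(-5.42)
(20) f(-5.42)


(1) = -0.01
(2) = 0.09
(3) = -0.00
(4) = -0.07
(5) = -491.05
(6) = 93.16
(7) = 5.35
(8) = -1.47
(9) = 0.30
(10) = 0.11
(11) = 0.92
(12) = -0.13
(13) = -0.02
(14) = 0.17
(15) = 1345.40
(16) = -79.12
(17) = 0.05
(18) = 0.20
(19) = 0.02
(20) = -0.08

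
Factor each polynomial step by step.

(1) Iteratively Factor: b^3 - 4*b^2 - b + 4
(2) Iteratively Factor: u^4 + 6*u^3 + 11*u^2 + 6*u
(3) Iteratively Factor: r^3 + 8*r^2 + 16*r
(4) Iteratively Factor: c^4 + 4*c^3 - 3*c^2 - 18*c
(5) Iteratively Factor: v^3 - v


(1) = (b + 1)*(b^2 - 5*b + 4) = (b - 1)*(b + 1)*(b - 4)
(2) = (u + 1)*(u^3 + 5*u^2 + 6*u) = (u + 1)*(u + 2)*(u^2 + 3*u) = (u + 1)*(u + 2)*(u + 3)*(u)
(3) = (r + 4)*(r^2 + 4*r) = (r + 4)^2*(r)
(4) = (c)*(c^3 + 4*c^2 - 3*c - 18) = c*(c - 2)*(c^2 + 6*c + 9) = c*(c - 2)*(c + 3)*(c + 3)
(5) = (v + 1)*(v^2 - v) = (v - 1)*(v + 1)*(v)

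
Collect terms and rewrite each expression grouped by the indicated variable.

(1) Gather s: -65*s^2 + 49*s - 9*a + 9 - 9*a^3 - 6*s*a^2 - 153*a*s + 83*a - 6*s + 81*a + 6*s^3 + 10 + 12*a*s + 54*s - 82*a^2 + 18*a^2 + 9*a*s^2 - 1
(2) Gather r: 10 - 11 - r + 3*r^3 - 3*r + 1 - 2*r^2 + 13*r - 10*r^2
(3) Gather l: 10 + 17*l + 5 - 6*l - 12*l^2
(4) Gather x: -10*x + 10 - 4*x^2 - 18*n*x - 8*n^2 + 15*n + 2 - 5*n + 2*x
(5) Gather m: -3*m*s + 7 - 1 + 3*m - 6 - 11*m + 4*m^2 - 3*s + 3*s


(1) = -9*a^3 - 64*a^2 + 155*a + 6*s^3 + s^2*(9*a - 65) + s*(-6*a^2 - 141*a + 97) + 18
(2) = 3*r^3 - 12*r^2 + 9*r
(3) = -12*l^2 + 11*l + 15
(4) = -8*n^2 + 10*n - 4*x^2 + x*(-18*n - 8) + 12
(5) = 4*m^2 + m*(-3*s - 8)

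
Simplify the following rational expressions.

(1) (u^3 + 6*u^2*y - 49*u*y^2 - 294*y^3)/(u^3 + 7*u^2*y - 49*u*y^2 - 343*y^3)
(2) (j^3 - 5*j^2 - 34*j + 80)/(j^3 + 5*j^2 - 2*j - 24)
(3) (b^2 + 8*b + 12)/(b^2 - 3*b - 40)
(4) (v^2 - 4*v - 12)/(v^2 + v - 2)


(1) = (u + 6*y)/(u + 7*y)
(2) = (j^2 - 3*j - 40)/(j^2 + 7*j + 12)
(3) = (b^2 + 8*b + 12)/(b^2 - 3*b - 40)
(4) = (v - 6)/(v - 1)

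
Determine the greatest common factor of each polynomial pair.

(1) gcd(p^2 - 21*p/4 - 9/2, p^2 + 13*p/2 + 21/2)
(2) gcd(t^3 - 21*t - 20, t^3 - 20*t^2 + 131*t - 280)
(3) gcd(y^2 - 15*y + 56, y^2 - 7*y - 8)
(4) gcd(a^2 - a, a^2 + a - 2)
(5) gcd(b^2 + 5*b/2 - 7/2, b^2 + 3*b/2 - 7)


(1) = 1
(2) = gcd((t - 5)*(t + 1)*(t + 4), (t - 8)*(t - 7)*(t - 5)) = t - 5
(3) = y - 8
(4) = a - 1
(5) = gcd((b - 1)*(b + 7/2), (b - 2)*(b + 7/2)) = b + 7/2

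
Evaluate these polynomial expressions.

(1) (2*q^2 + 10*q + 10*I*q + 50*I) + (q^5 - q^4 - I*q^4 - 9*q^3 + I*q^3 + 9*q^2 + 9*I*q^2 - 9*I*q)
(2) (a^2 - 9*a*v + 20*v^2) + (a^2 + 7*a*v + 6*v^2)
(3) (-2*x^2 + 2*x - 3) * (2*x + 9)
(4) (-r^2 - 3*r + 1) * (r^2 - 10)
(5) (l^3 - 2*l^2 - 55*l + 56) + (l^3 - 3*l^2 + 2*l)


(1) = q^5 - q^4 - I*q^4 - 9*q^3 + I*q^3 + 11*q^2 + 9*I*q^2 + 10*q + I*q + 50*I
(2) = 2*a^2 - 2*a*v + 26*v^2
(3) = -4*x^3 - 14*x^2 + 12*x - 27
(4) = -r^4 - 3*r^3 + 11*r^2 + 30*r - 10
(5) = 2*l^3 - 5*l^2 - 53*l + 56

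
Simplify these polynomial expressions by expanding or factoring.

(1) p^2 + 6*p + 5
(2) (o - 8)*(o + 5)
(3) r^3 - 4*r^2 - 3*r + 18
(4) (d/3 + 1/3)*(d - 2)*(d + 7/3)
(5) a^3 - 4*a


(1) = (p + 1)*(p + 5)
(2) = o^2 - 3*o - 40
(3) = (r - 3)^2*(r + 2)
(4) = d^3/3 + 4*d^2/9 - 13*d/9 - 14/9
(5) = a*(a - 2)*(a + 2)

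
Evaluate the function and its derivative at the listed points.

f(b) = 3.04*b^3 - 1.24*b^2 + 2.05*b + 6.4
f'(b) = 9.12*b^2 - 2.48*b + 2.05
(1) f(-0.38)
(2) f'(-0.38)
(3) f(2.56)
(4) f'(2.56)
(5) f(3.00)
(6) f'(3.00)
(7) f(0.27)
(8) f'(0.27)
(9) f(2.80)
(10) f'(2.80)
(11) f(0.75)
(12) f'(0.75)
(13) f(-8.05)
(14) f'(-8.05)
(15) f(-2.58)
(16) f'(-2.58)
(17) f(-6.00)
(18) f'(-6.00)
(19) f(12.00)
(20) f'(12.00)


(1) = 5.28
(2) = 4.31
(3) = 54.52
(4) = 55.47
(5) = 83.47
(6) = 76.69
(7) = 6.92
(8) = 2.05
(9) = 69.15
(10) = 66.61
(11) = 8.52
(12) = 5.32
(13) = -1676.30
(14) = 613.01
(15) = -59.35
(16) = 69.15
(17) = -707.18
(18) = 345.25
(19) = 5105.56
(20) = 1285.57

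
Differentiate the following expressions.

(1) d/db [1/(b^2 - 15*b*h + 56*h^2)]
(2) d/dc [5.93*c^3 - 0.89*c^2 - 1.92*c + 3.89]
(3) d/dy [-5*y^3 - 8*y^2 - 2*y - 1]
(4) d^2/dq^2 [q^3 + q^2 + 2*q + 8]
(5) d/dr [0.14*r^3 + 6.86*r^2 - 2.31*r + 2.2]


(1) = (-2*b + 15*h)/(b^2 - 15*b*h + 56*h^2)^2
(2) = 17.79*c^2 - 1.78*c - 1.92
(3) = -15*y^2 - 16*y - 2
(4) = 6*q + 2
(5) = 0.42*r^2 + 13.72*r - 2.31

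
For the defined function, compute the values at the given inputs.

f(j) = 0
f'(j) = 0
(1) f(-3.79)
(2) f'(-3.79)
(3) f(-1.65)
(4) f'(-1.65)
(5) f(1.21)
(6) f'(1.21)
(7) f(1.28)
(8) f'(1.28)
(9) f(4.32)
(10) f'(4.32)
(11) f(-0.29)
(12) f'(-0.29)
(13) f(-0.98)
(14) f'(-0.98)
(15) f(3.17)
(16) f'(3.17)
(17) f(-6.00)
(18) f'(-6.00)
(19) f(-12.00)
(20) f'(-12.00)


(1) = 0.00
(2) = 0.00
(3) = 0.00
(4) = 0.00
(5) = 0.00
(6) = 0.00
(7) = 0.00
(8) = 0.00
(9) = 0.00
(10) = 0.00
(11) = 0.00
(12) = 0.00
(13) = 0.00
(14) = 0.00
(15) = 0.00
(16) = 0.00
(17) = 0.00
(18) = 0.00
(19) = 0.00
(20) = 0.00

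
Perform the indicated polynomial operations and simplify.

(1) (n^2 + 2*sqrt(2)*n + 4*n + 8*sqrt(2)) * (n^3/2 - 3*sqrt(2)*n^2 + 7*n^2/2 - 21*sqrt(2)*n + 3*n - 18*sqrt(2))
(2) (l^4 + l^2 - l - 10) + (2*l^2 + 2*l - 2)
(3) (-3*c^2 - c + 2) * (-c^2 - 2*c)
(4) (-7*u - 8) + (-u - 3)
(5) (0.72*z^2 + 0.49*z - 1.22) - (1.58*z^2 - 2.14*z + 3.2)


(1) = n^5/2 - 2*sqrt(2)*n^4 + 11*n^4/2 - 22*sqrt(2)*n^3 + 5*n^3 - 120*n^2 - 68*sqrt(2)*n^2 - 408*n - 48*sqrt(2)*n - 288
(2) = l^4 + 3*l^2 + l - 12
(3) = 3*c^4 + 7*c^3 - 4*c
(4) = -8*u - 11
(5) = -0.86*z^2 + 2.63*z - 4.42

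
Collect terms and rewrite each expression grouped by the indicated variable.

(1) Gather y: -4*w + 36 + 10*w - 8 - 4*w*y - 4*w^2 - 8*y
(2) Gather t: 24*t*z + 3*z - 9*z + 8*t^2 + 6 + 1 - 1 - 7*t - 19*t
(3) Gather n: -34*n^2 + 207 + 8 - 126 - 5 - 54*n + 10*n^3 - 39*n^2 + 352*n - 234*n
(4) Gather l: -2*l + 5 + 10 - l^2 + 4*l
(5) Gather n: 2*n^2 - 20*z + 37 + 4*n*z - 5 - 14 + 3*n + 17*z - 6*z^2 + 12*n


(1) = -4*w^2 + 6*w + y*(-4*w - 8) + 28
(2) = 8*t^2 + t*(24*z - 26) - 6*z + 6
(3) = 10*n^3 - 73*n^2 + 64*n + 84
(4) = -l^2 + 2*l + 15
(5) = 2*n^2 + n*(4*z + 15) - 6*z^2 - 3*z + 18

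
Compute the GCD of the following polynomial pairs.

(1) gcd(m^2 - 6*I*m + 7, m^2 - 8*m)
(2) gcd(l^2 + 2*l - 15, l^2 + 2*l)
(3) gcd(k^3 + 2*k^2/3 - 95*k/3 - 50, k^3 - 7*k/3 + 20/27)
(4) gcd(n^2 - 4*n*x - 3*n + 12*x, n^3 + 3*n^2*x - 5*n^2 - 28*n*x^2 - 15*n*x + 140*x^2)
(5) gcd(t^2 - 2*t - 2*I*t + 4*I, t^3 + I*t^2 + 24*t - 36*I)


(1) = 1
(2) = 1
(3) = k + 5/3
(4) = -n + 4*x
(5) = t - 2*I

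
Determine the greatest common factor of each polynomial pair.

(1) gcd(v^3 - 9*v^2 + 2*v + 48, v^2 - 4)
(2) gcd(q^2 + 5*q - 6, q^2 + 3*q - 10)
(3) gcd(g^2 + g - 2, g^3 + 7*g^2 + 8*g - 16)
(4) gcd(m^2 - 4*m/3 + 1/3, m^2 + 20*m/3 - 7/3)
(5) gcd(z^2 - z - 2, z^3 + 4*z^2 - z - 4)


(1) = gcd((v - 8)*(v - 3)*(v + 2), (v - 2)*(v + 2)) = v + 2
(2) = 1
(3) = gcd((g - 1)*(g + 2), (g - 1)*(g + 4)^2) = g - 1
(4) = m - 1/3
(5) = gcd((z - 2)*(z + 1), (z - 1)*(z + 1)*(z + 4)) = z + 1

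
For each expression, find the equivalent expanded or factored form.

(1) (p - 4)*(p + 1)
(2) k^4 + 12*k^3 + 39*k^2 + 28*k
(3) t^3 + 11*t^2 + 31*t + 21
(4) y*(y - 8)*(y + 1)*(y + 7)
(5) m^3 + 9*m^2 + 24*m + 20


(1) = p^2 - 3*p - 4
(2) = k*(k + 1)*(k + 4)*(k + 7)
(3) = (t + 1)*(t + 3)*(t + 7)
(4) = y^4 - 57*y^2 - 56*y
(5) = (m + 2)^2*(m + 5)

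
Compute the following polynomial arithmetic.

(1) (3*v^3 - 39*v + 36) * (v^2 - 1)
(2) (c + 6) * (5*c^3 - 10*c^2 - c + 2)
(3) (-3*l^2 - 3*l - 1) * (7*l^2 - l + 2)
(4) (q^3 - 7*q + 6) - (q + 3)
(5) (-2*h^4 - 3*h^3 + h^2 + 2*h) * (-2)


(1) = 3*v^5 - 42*v^3 + 36*v^2 + 39*v - 36
(2) = 5*c^4 + 20*c^3 - 61*c^2 - 4*c + 12
(3) = -21*l^4 - 18*l^3 - 10*l^2 - 5*l - 2
(4) = q^3 - 8*q + 3
(5) = 4*h^4 + 6*h^3 - 2*h^2 - 4*h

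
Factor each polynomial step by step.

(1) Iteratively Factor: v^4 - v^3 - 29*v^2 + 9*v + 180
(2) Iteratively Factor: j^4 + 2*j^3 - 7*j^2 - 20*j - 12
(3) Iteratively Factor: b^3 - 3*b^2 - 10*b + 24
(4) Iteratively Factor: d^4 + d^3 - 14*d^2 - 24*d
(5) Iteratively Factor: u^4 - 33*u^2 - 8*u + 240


(1) = (v + 4)*(v^3 - 5*v^2 - 9*v + 45) = (v + 3)*(v + 4)*(v^2 - 8*v + 15) = (v - 5)*(v + 3)*(v + 4)*(v - 3)
(2) = (j + 1)*(j^3 + j^2 - 8*j - 12) = (j + 1)*(j + 2)*(j^2 - j - 6) = (j - 3)*(j + 1)*(j + 2)*(j + 2)
(3) = (b - 4)*(b^2 + b - 6) = (b - 4)*(b + 3)*(b - 2)
(4) = (d - 4)*(d^3 + 5*d^2 + 6*d) = d*(d - 4)*(d^2 + 5*d + 6) = d*(d - 4)*(d + 2)*(d + 3)
(5) = (u - 5)*(u^3 + 5*u^2 - 8*u - 48) = (u - 5)*(u + 4)*(u^2 + u - 12) = (u - 5)*(u + 4)^2*(u - 3)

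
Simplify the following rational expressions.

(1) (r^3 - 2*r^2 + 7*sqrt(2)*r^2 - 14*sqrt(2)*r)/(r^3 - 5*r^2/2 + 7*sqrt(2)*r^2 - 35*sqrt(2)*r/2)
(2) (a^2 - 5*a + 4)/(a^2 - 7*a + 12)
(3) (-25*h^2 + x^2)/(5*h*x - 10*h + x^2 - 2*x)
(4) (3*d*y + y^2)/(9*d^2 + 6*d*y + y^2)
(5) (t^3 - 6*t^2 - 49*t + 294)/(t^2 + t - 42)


(1) = (2*r - 4)/(2*r - 5)
(2) = (a - 1)/(a - 3)
(3) = (-5*h + x)/(x - 2)
(4) = y/(3*d + y)
(5) = t - 7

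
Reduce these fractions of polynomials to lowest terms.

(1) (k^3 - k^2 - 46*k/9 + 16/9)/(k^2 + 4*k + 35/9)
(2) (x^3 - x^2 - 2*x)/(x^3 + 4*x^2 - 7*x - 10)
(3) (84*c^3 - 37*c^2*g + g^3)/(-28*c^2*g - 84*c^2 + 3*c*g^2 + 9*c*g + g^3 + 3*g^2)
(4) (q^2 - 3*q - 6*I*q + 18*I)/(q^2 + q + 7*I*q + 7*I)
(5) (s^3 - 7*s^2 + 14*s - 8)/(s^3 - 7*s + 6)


(1) = (9*k^3 - 9*k^2 - 46*k + 16)/(9*k^2 + 36*k + 35)
(2) = x/(x + 5)
(3) = (-3*c + g)/(g + 3)
(4) = (q^2 + q*(-3 - 6*I) + 18*I)/(q^2 + q*(1 + 7*I) + 7*I)
(5) = (s - 4)/(s + 3)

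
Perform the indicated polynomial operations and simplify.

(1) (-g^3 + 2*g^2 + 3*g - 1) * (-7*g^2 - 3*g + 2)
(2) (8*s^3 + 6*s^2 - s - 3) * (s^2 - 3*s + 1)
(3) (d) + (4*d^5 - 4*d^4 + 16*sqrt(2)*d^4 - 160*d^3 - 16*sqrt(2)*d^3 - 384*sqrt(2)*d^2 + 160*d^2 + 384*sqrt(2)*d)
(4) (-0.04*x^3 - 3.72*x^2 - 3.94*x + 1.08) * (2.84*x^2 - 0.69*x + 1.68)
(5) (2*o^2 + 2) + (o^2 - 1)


(1) = 7*g^5 - 11*g^4 - 29*g^3 + 2*g^2 + 9*g - 2
(2) = 8*s^5 - 18*s^4 - 11*s^3 + 6*s^2 + 8*s - 3
(3) = 4*d^5 - 4*d^4 + 16*sqrt(2)*d^4 - 160*d^3 - 16*sqrt(2)*d^3 - 384*sqrt(2)*d^2 + 160*d^2 + d + 384*sqrt(2)*d
(4) = -0.1136*x^5 - 10.5372*x^4 - 8.69*x^3 - 0.4638*x^2 - 7.3644*x + 1.8144
(5) = 3*o^2 + 1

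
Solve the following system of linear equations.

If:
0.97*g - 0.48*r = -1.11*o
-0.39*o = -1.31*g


Then:
g = 0.102161100196464*r
o = 0.343156516044532*r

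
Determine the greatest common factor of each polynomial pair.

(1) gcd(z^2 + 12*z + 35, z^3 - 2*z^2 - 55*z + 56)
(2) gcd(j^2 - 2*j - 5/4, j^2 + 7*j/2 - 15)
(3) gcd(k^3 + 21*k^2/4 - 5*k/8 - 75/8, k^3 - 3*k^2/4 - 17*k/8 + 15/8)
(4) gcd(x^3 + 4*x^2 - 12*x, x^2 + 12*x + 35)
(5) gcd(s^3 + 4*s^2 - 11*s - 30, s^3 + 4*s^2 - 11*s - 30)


(1) = gcd((z + 5)*(z + 7), (z - 8)*(z - 1)*(z + 7)) = z + 7
(2) = j - 5/2
(3) = k^2 + k/4 - 15/8
(4) = 1
(5) = gcd((s - 3)*(s + 2)*(s + 5), (s - 3)*(s + 2)*(s + 5)) = s^3 + 4*s^2 - 11*s - 30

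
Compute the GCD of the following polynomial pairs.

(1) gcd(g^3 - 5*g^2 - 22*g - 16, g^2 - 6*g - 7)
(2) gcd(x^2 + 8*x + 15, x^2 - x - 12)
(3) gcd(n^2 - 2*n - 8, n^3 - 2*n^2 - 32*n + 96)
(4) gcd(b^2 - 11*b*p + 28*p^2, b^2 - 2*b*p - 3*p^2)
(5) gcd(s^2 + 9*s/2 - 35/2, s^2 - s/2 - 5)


(1) = gcd((g - 8)*(g + 1)*(g + 2), (g - 7)*(g + 1)) = g + 1
(2) = gcd((x + 3)*(x + 5), (x - 4)*(x + 3)) = x + 3
(3) = n - 4
(4) = 1
(5) = gcd((s - 5/2)*(s + 7), (s - 5/2)*(s + 2)) = s - 5/2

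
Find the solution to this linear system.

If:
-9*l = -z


Then:
l = z/9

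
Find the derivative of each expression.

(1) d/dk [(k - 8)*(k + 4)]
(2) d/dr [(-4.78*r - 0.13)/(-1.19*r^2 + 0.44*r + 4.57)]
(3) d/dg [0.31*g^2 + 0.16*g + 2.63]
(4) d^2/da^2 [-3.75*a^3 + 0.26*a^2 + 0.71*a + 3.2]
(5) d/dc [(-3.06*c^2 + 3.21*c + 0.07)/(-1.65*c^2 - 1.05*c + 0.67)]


(1) = 2*k - 4
(2) = (5.6882*r^2 - 2.1032*r - (2.38*r - 0.44)*(4.78*r + 0.13) - 21.8446)/(-1.19*r^2 + 0.44*r + 4.57)^2
(3) = 0.62*g + 0.16
(4) = 0.52 - 22.5*a
(5) = (8.5095*c^2 - 3.8694*c + 2.2242)/(2.7225*c^4 + 3.465*c^3 - 1.1085*c^2 - 1.407*c + 0.4489)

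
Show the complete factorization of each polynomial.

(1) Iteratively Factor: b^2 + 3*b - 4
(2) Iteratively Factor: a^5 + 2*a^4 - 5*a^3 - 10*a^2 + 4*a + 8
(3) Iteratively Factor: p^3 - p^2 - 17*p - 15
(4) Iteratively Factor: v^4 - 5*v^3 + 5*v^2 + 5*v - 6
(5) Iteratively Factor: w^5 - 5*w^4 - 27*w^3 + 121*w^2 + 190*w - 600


(1) = (b - 1)*(b + 4)
(2) = (a - 1)*(a^4 + 3*a^3 - 2*a^2 - 12*a - 8) = (a - 1)*(a + 1)*(a^3 + 2*a^2 - 4*a - 8) = (a - 2)*(a - 1)*(a + 1)*(a^2 + 4*a + 4) = (a - 2)*(a - 1)*(a + 1)*(a + 2)*(a + 2)
(3) = (p + 1)*(p^2 - 2*p - 15) = (p + 1)*(p + 3)*(p - 5)
(4) = (v - 1)*(v^3 - 4*v^2 + v + 6) = (v - 2)*(v - 1)*(v^2 - 2*v - 3) = (v - 2)*(v - 1)*(v + 1)*(v - 3)
(5) = (w + 4)*(w^4 - 9*w^3 + 9*w^2 + 85*w - 150) = (w + 3)*(w + 4)*(w^3 - 12*w^2 + 45*w - 50) = (w - 5)*(w + 3)*(w + 4)*(w^2 - 7*w + 10) = (w - 5)*(w - 2)*(w + 3)*(w + 4)*(w - 5)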